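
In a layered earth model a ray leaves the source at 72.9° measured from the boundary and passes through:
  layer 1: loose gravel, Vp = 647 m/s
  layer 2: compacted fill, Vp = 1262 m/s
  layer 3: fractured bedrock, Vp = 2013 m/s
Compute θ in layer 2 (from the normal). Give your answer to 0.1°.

From the normal: θ₁ = 90° − 72.9° = 17.1°.
Ray parameter p = sin 17.1° / 647 = 4.5447e-04 s/m.
sin θ_2 = p·V_2 = 4.5447e-04 × 1262 = 0.5735.
θ_2 = arcsin 0.5735 = 35.00°.

35.0°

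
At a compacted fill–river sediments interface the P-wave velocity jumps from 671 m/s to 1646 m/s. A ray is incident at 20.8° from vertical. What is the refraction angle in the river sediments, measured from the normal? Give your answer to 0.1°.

60.6°

Snell's law: sin θ₂ = (V₂/V₁)·sin θ₁ = (1646/671)·sin 20.8° = 0.8711.
θ₂ = sin⁻¹(0.8711) = 60.59° (from vertical).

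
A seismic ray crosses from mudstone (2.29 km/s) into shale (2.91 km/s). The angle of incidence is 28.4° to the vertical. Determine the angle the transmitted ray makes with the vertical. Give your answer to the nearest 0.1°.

Snell's law: sin θ₂ = (V₂/V₁)·sin θ₁ = (2.91/2.29)·sin 28.4° = 0.6044.
θ₂ = arcsin 0.6044 = 37.19° from the normal.

37.2°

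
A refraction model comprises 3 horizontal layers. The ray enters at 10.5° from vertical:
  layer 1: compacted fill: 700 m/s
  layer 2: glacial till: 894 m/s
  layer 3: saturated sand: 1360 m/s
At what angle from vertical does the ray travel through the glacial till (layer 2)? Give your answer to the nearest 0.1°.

13.5°

Ray parameter p = sin 10.5° / 700 = 2.6034e-04 s/m.
sin θ_2 = p·V_2 = 2.6034e-04 × 894 = 0.2327.
θ_2 = 13.46° from the vertical.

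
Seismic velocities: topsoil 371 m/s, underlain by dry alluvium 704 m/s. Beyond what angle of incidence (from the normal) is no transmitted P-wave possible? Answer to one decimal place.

At critical incidence the refracted ray runs along the interface (θ₂ = 90°), so sin θ_c = V₁/V₂.
θ_c = arcsin(371/704) = arcsin 0.5270 = 31.80°.

31.8°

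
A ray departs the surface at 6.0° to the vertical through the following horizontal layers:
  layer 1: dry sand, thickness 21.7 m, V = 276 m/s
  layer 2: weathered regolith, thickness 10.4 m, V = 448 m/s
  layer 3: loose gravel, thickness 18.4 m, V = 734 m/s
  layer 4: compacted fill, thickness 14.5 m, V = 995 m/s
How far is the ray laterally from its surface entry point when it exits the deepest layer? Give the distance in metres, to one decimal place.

15.3 m

Apply Snell's law at each interface; in layer i the horizontal offset is hᵢ·tan θᵢ.
Layer 1: θ = 6.00°; offset = 21.7·tan 6.00° = 2.281 m.
Layer 2: sin θ = 448·sin 6.0°/276 = 0.1697, θ = 9.77°; offset = 10.4·tan 9.77° = 1.791 m.
Layer 3: sin θ = 734·sin 6.0°/276 = 0.2780, θ = 16.14°; offset = 18.4·tan 16.14° = 5.325 m.
Layer 4: sin θ = 995·sin 6.0°/276 = 0.3768, θ = 22.14°; offset = 14.5·tan 22.14° = 5.899 m.
Total horizontal offset = 15.295 m.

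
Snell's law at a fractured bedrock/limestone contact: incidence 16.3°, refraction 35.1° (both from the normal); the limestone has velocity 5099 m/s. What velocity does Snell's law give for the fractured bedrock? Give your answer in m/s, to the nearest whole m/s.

2489 m/s

sin 16.3° = 0.2807; sin 35.1° = 0.5750.
V₁ = V₂·(sin θ₁/sin θ₂) = 5099·(0.2807/0.5750) = 2488.88 m/s.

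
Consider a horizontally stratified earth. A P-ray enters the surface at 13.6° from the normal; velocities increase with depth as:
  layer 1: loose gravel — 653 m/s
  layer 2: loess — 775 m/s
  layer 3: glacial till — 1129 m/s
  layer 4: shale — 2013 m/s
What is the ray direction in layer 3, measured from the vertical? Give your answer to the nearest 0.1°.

Snell's law across each interface conserves sin θ / V, so sin θ_3 = V_3·sin θ₁/V₁.
sin θ_3 = 1129 × sin 13.6° / 653 = 0.4065.
θ_3 = 23.99° from the vertical.

24.0°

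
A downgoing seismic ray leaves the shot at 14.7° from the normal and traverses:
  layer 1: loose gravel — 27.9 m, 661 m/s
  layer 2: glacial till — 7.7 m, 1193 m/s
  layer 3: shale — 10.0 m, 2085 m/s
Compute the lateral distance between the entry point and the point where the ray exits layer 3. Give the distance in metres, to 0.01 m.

24.64 m

Ray parameter p = sin 14.7° / 661 m/s = 3.8390e-04 s/m.
Layer 1: θ = 14.70°; offset = 27.9·tan 14.70° = 7.3194 m.
Layer 2: sin θ = p·1193 = 0.4580 → θ = 27.26°; offset = 7.7·tan 27.26° = 3.9671 m.
Layer 3: sin θ = p·2085 = 0.8004 → θ = 53.17°; offset = 10.0·tan 53.17° = 13.3533 m.
Summing the layer offsets gives 24.6398 m.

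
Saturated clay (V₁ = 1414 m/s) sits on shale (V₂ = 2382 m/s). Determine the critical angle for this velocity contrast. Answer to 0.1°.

36.4°

At critical incidence the refracted ray runs along the interface (θ₂ = 90°), so sin θ_c = V₁/V₂.
θ_c = arcsin(1414/2382) = arcsin 0.5936 = 36.41°.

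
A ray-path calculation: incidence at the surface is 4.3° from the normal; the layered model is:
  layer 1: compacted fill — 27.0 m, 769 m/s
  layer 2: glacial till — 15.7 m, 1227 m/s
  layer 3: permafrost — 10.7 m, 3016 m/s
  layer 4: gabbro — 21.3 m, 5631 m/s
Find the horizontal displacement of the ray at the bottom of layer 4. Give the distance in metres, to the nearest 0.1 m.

21.2 m

Ray parameter p = sin 4.3° / 769 m/s = 9.7502e-05 s/m.
Layer 1: θ = 4.30°; offset = 27.0·tan 4.30° = 2.030 m.
Layer 2: sin θ = p·1227 = 0.1196 → θ = 6.87°; offset = 15.7·tan 6.87° = 1.892 m.
Layer 3: sin θ = p·3016 = 0.2941 → θ = 17.10°; offset = 10.7·tan 17.10° = 3.292 m.
Layer 4: sin θ = p·5631 = 0.5490 → θ = 33.30°; offset = 21.3·tan 33.30° = 13.992 m.
Summing the layer offsets gives 21.206 m.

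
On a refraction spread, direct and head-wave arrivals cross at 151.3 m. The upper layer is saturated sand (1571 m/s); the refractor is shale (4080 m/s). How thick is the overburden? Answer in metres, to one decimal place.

50.4 m

x_cross = 2h·√((V₂+V₁)/(V₂−V₁)) → h = x_cross / (2·√((V₂+V₁)/(V₂−V₁))).
√((V₂+V₁)/(V₂−V₁)) = √((4080+1571)/(4080−1571)) = 1.5008.
h = 151.3 / (2·1.5008) = 50.41 m.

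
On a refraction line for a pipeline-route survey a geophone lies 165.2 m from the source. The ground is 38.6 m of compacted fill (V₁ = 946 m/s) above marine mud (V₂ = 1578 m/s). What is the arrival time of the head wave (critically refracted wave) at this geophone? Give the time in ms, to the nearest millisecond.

θ_c = arcsin(V₁/V₂) = arcsin(946/1578) = 36.83°, cos θ_c = 0.8004.
Intercept time tᵢ = 2h cos θ_c / V₁ = 2·38.6·0.8004/946 = 0.06532 s.
t = x/V₂ + tᵢ = 165.2/1578 + 0.06532 = 0.17001 s.

170 ms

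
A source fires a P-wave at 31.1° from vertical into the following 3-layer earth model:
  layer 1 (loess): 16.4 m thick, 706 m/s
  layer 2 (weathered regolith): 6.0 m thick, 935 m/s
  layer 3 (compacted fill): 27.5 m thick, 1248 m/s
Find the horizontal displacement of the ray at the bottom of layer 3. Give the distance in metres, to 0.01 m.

p = sin θ₁/V₁ = sin 31.1°/706 = 7.3163e-04 s/m is conserved through the stack.
Layer 1: θ = 31.10°; offset = 16.4·tan 31.10° = 9.8931 m.
Layer 2: sin θ = p·935 = 0.6841 → θ = 43.16°; offset = 6.0·tan 43.16° = 5.6271 m.
Layer 3: sin θ = p·1248 = 0.9131 → θ = 65.93°; offset = 27.5·tan 65.93° = 61.5760 m.
Summing the layer offsets gives 77.0962 m.

77.10 m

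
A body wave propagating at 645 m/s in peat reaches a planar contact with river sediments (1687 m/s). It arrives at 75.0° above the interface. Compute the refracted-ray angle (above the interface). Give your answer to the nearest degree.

Convert to the normal: θ₁ = 90° − 75.0° = 15.0°.
Snell's law: sin θ₂ = (V₂/V₁)·sin θ₁ = (1687/645)·sin 15.0° = 0.6769.
θ₂ = arcsin 0.6769 = 42.61° from the normal.
From the interface: 90° − 42.61° = 47.39°.

47°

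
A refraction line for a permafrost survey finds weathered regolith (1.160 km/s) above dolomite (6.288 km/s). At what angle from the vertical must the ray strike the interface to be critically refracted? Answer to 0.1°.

Critical incidence: sin θ_c = V₁/V₂ = 1.160/6.288 = 0.1845.
θ_c = arcsin 0.1845 = 10.63°.

10.6°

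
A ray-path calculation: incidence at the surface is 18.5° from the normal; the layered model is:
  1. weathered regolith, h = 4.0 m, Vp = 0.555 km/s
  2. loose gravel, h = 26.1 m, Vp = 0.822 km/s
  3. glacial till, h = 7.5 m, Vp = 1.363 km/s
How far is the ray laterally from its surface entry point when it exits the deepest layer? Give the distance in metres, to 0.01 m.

24.56 m

Ray parameter p = sin 18.5° / 0.555 km/s = 5.7172e-01 s/km.
Layer 1: θ = 18.50°; offset = 4.0·tan 18.50° = 1.3384 m.
Layer 2: sin θ = p·0.822 = 0.4700 → θ = 28.03°; offset = 26.1·tan 28.03° = 13.8959 m.
Layer 3: sin θ = p·1.363 = 0.7793 → θ = 51.19°; offset = 7.5·tan 51.19° = 9.3256 m.
Total horizontal offset = 24.5599 m.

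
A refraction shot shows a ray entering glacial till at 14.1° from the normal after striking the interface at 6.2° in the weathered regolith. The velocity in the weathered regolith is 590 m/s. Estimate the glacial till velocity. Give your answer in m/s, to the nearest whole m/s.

1331 m/s

Snell's law: sin 6.2°/V₁ = sin 14.1°/V₂.
V₂ = V₁·sin 14.1°/sin 6.2° = 590 × 2.2557 = 1330.87 m/s.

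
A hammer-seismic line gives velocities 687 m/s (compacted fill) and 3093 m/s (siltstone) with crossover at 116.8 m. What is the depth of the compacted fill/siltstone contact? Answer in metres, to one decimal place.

x_cross = 2h·√((V₂+V₁)/(V₂−V₁)) → h = x_cross / (2·√((V₂+V₁)/(V₂−V₁))).
√((V₂+V₁)/(V₂−V₁)) = √((3093+687)/(3093−687)) = 1.2534.
h = 116.8 / (2·1.2534) = 46.59 m.

46.6 m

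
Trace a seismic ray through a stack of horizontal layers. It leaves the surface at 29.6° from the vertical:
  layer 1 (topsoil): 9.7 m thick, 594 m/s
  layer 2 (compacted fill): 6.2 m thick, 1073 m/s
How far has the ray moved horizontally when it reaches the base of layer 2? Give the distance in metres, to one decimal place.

17.8 m

Apply Snell's law at each interface; in layer i the horizontal offset is hᵢ·tan θᵢ.
Layer 1: θ = 29.60°; offset = 9.7·tan 29.60° = 5.510 m.
Layer 2: sin θ = 1073·sin 29.6°/594 = 0.8923, θ = 63.16°; offset = 6.2·tan 63.16° = 12.252 m.
Total horizontal offset = 17.762 m.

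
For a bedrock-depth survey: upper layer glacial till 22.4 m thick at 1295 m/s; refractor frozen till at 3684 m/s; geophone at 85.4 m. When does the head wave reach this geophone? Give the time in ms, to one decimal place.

t = x/V₂ + 2h·√(V₂²−V₁²)/(V₁V₂).
√(V₂²−V₁²) = √(3684²−1295²) = 3448.9 m/s; delay term = 2·22.4·3448.9/(1295·3684) = 0.03239 s.
t = 85.4/3684 + 0.03239 = 0.05557 s.

55.6 ms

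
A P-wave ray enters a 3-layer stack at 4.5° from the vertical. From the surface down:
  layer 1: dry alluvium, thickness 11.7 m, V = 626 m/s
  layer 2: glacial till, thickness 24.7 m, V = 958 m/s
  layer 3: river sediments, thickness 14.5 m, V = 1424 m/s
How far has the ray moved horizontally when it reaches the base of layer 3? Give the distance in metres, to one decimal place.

6.5 m

Apply Snell's law at each interface; in layer i the horizontal offset is hᵢ·tan θᵢ.
Layer 1: θ = 4.50°; offset = 11.7·tan 4.50° = 0.921 m.
Layer 2: sin θ = 958·sin 4.5°/626 = 0.1201, θ = 6.90°; offset = 24.7·tan 6.90° = 2.987 m.
Layer 3: sin θ = 1424·sin 4.5°/626 = 0.1785, θ = 10.28°; offset = 14.5·tan 10.28° = 2.630 m.
Σ offsets = 6.538 m.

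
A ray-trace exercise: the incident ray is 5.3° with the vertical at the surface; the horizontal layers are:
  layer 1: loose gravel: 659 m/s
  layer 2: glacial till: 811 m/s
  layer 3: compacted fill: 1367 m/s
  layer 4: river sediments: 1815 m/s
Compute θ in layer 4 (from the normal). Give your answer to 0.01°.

Ray parameter p = sin 5.3° / 659 = 1.4017e-04 s/m.
sin θ_4 = p·V_4 = 1.4017e-04 × 1815 = 0.2544.
θ_4 = 14.74° from the vertical.

14.74°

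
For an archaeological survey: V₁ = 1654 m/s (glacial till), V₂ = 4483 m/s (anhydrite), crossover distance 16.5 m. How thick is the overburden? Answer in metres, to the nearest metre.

6 m

h = (x_cross/2)·√((V₂−V₁)/(V₂+V₁)).
(V₂−V₁)/(V₂+V₁) = (4483−1654)/(4483+1654) = 0.4610; √ = 0.6790.
h = (16.5/2)·0.6790 = 5.60 m.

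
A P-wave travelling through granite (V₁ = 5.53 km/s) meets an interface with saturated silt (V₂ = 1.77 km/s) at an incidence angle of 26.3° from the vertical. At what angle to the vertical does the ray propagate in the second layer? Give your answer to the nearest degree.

sin θ₁/V₁ = sin θ₂/V₂ ⇒ sin θ₂ = 1.77·sin 26.3°/5.53 = 1.77·0.4431/5.53 = 0.1418.
θ₂ = sin⁻¹(0.1418) = 8.15° (from vertical).

8°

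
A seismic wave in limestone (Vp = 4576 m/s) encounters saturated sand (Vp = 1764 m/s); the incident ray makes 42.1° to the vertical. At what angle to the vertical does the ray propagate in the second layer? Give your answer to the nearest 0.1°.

15.0°

sin θ₁/V₁ = sin θ₂/V₂ ⇒ sin θ₂ = 1764·sin 42.1°/4576 = 1764·0.6704/4576 = 0.2584.
θ₂ = arcsin 0.2584 = 14.98° from the normal.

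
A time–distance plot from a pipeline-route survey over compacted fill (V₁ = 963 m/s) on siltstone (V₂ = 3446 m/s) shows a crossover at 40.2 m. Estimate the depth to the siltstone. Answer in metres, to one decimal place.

h = (x_cross/2)·√((V₂−V₁)/(V₂+V₁)).
(V₂−V₁)/(V₂+V₁) = (3446−963)/(3446+963) = 0.5632; √ = 0.7504.
h = (40.2/2)·0.7504 = 15.08 m.

15.1 m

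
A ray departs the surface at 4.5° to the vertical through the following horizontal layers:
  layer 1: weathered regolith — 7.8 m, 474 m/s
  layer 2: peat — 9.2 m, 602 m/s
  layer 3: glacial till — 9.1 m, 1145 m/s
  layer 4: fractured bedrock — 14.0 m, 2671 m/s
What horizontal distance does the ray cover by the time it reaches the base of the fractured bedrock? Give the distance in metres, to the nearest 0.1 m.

Apply Snell's law at each interface; in layer i the horizontal offset is hᵢ·tan θᵢ.
Layer 1: θ = 4.50°; offset = 7.8·tan 4.50° = 0.614 m.
Layer 2: sin θ = 602·sin 4.5°/474 = 0.0996, θ = 5.72°; offset = 9.2·tan 5.72° = 0.921 m.
Layer 3: sin θ = 1145·sin 4.5°/474 = 0.1895, θ = 10.93°; offset = 9.1·tan 10.93° = 1.757 m.
Layer 4: sin θ = 2671·sin 4.5°/474 = 0.4421, θ = 26.24°; offset = 14.0·tan 26.24° = 6.901 m.
Summing the layer offsets gives 10.192 m.

10.2 m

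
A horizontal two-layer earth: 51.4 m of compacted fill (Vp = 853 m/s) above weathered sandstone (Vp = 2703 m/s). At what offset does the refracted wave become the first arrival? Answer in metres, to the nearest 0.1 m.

x_cross = 2h·√((V₂+V₁)/(V₂−V₁)).
(V₂+V₁)/(V₂−V₁) = (2703+853)/(2703−853) = 1.9222; √ = 1.3864.
x_cross = 2·51.4·1.3864 = 142.52 m.

142.5 m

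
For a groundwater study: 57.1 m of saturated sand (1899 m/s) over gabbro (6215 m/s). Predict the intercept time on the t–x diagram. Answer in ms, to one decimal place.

θ_c = arcsin(V₁/V₂) = arcsin(1899/6215) = 17.79°; cos θ_c = 0.9522.
tᵢ = 2h·cos θ_c / V₁ = 2·57.1·0.9522 / 1899 = 0.05726 s.

57.3 ms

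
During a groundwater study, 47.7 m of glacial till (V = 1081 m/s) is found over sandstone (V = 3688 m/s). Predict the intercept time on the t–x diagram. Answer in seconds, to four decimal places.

θ_c = arcsin(V₁/V₂) = arcsin(1081/3688) = 17.04°; cos θ_c = 0.9561.
tᵢ = 2h·cos θ_c / V₁ = 2·47.7·0.9561 / 1081 = 0.08438 s.

0.0844 s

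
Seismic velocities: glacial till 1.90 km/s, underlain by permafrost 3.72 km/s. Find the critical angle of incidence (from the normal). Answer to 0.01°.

At critical incidence the refracted ray runs along the interface (θ₂ = 90°), so sin θ_c = V₁/V₂.
θ_c = arcsin(1.90/3.72) = arcsin 0.5108 = 30.71°.

30.71°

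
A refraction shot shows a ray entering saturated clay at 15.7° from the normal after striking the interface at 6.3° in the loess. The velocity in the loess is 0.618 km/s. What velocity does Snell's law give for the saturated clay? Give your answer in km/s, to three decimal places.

1.524 km/s

sin 6.3° = 0.1097; sin 15.7° = 0.2706.
V₂ = V₁·(sin θ₂/sin θ₁) = 0.618·(0.2706/0.1097) = 1.524 km/s.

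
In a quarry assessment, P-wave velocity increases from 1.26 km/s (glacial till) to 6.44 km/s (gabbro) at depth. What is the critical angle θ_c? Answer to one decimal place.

At critical incidence the refracted ray runs along the interface (θ₂ = 90°), so sin θ_c = V₁/V₂.
θ_c = arcsin(1.26/6.44) = arcsin 0.1957 = 11.28°.

11.3°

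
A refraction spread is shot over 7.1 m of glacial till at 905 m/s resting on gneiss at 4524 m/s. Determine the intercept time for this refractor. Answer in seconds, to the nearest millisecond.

0.015 s

θ_c = arcsin(V₁/V₂) = arcsin(905/4524) = 11.54°; cos θ_c = 0.9798.
tᵢ = 2h·cos θ_c / V₁ = 2·7.1·0.9798 / 905 = 0.01537 s.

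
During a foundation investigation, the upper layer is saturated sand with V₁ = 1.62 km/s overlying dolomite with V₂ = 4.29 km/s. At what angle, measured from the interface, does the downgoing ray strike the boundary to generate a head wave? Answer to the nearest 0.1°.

Critical incidence: sin θ_c = V₁/V₂ = 1.62/4.29 = 0.3776.
θ_c = arcsin 0.3776 = 22.19°.
Measured from the interface: 90° − 22.19° = 67.81°.

67.8°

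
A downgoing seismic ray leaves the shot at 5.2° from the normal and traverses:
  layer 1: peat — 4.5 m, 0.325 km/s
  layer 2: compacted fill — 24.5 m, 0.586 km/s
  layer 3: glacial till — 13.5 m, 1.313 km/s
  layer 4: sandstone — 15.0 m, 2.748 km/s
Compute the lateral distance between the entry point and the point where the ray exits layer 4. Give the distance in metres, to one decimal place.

27.7 m

p = sin θ₁/V₁ = sin 5.2°/0.325 = 2.7887e-01 s/km is conserved through the stack.
Layer 1: θ = 5.20°; offset = 4.5·tan 5.20° = 0.410 m.
Layer 2: sin θ = p·0.586 = 0.1634 → θ = 9.41°; offset = 24.5·tan 9.41° = 4.058 m.
Layer 3: sin θ = p·1.313 = 0.3662 → θ = 21.48°; offset = 13.5·tan 21.48° = 5.312 m.
Layer 4: sin θ = p·2.748 = 0.7663 → θ = 50.03°; offset = 15.0·tan 50.03° = 17.893 m.
Summing the layer offsets gives 27.672 m.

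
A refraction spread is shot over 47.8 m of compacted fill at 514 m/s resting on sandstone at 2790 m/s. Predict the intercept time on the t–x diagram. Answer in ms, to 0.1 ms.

182.8 ms

tᵢ = 2h·√(V₂²−V₁²)/(V₁V₂).
√(V₂²−V₁²) = √(2790²−514²) = 2742.2 m/s.
tᵢ = 2·47.8·2742.2/(514·2790) = 0.18281 s.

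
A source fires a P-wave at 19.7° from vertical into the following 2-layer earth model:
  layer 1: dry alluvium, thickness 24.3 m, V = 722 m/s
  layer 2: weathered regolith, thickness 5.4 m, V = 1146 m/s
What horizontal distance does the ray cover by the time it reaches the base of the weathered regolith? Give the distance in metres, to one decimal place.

p = sin θ₁/V₁ = sin 19.7°/722 = 4.6689e-04 s/m is conserved through the stack.
Layer 1: θ = 19.70°; offset = 24.3·tan 19.70° = 8.701 m.
Layer 2: sin θ = p·1146 = 0.5351 → θ = 32.35°; offset = 5.4·tan 32.35° = 3.420 m.
Σ offsets = 12.121 m.

12.1 m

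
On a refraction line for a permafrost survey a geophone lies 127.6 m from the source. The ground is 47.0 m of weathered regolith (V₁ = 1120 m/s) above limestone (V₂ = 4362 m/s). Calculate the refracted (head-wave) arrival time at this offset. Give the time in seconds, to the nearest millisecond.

θ_c = arcsin(V₁/V₂) = arcsin(1120/4362) = 14.88°, cos θ_c = 0.9665.
Intercept time tᵢ = 2h cos θ_c / V₁ = 2·47.0·0.9665/1120 = 0.08111 s.
t = x/V₂ + tᵢ = 127.6/4362 + 0.08111 = 0.11037 s.

0.110 s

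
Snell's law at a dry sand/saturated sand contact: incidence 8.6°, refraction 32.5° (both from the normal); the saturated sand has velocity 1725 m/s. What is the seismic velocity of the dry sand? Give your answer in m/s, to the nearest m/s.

Snell's law: sin 8.6°/V₁ = sin 32.5°/V₂.
V₁ = V₂·sin 8.6°/sin 32.5° = 1725 × 0.2783 = 480.08 m/s.

480 m/s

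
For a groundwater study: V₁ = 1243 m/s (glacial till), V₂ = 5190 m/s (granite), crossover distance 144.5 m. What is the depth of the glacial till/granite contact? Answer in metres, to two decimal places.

56.59 m

x_cross = 2h·√((V₂+V₁)/(V₂−V₁)) → h = x_cross / (2·√((V₂+V₁)/(V₂−V₁))).
√((V₂+V₁)/(V₂−V₁)) = √((5190+1243)/(5190−1243)) = 1.2767.
h = 144.5 / (2·1.2767) = 56.59 m.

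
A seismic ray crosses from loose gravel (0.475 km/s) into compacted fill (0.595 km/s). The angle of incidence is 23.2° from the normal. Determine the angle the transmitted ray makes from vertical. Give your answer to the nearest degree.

sin θ₁/V₁ = sin θ₂/V₂ ⇒ sin θ₂ = 0.595·sin 23.2°/0.475 = 0.595·0.3939/0.475 = 0.4935.
θ₂ = sin⁻¹(0.4935) = 29.57° (from vertical).

30°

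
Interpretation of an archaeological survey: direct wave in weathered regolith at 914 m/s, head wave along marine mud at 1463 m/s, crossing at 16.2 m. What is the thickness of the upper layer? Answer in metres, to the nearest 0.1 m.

x_cross = 2h·√((V₂+V₁)/(V₂−V₁)) → h = x_cross / (2·√((V₂+V₁)/(V₂−V₁))).
√((V₂+V₁)/(V₂−V₁)) = √((1463+914)/(1463−914)) = 2.0808.
h = 16.2 / (2·2.0808) = 3.89 m.

3.9 m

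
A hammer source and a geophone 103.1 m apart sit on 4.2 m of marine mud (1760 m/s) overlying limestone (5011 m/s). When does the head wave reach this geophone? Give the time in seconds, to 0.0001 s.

θ_c = arcsin(V₁/V₂) = arcsin(1760/5011) = 20.56°, cos θ_c = 0.9363.
Intercept time tᵢ = 2h cos θ_c / V₁ = 2·4.2·0.9363/1760 = 0.00447 s.
t = x/V₂ + tᵢ = 103.1/5011 + 0.00447 = 0.02504 s.

0.0250 s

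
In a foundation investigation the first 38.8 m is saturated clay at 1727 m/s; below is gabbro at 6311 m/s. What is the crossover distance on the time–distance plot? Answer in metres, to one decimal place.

102.8 m

θ_c = arcsin(1727/6311) = 15.88°, so cos θ_c = 0.9618 and tᵢ = 2h cos θ_c/V₁ = 0.0432 s.
At crossover x/V₁ = x/V₂ + tᵢ ⇒ x = tᵢ/(1/V₁ − 1/V₂) = 0.04322/(5.7904e-04 − 1.5845e-04) = 102.76 m.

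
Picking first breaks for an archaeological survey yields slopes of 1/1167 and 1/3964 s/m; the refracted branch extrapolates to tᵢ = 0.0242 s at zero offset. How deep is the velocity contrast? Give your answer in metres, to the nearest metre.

h = tᵢ·V₁·V₂ / (2·√(V₂²−V₁²)).
√(V₂²−V₁²) = √(3964² − 1167²) = 3788.3 m/s.
h = 0.0242 s × 1167 × 3964 / (2 × 3788.3) = 14.78 m.

15 m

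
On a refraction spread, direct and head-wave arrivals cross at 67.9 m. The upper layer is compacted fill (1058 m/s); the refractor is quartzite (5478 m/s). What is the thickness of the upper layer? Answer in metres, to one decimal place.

27.9 m

x_cross = 2h·√((V₂+V₁)/(V₂−V₁)) → h = x_cross / (2·√((V₂+V₁)/(V₂−V₁))).
√((V₂+V₁)/(V₂−V₁)) = √((5478+1058)/(5478−1058)) = 1.2160.
h = 67.9 / (2·1.2160) = 27.92 m.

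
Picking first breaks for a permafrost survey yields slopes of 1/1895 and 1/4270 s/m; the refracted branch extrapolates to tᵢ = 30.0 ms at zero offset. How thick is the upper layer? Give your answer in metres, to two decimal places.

31.72 m

h = tᵢ·V₁·V₂ / (2·√(V₂²−V₁²)).
√(V₂²−V₁²) = √(4270² − 1895²) = 3826.5 m/s.
h = 0.03 s × 1895 × 4270 / (2 × 3826.5) = 31.72 m.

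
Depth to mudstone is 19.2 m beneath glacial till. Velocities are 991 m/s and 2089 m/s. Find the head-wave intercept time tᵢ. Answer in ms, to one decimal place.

tᵢ = 2h·√(V₂²−V₁²)/(V₁V₂).
√(V₂²−V₁²) = √(2089²−991²) = 1839.0 m/s.
tᵢ = 2·19.2·1839.0/(991·2089) = 0.03411 s.

34.1 ms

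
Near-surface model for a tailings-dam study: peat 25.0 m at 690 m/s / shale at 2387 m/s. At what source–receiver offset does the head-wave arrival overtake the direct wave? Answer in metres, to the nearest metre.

67 m

x_cross = 2h·√((V₂+V₁)/(V₂−V₁)).
(V₂+V₁)/(V₂−V₁) = (2387+690)/(2387−690) = 1.8132; √ = 1.3466.
x_cross = 2·25.0·1.3466 = 67.33 m.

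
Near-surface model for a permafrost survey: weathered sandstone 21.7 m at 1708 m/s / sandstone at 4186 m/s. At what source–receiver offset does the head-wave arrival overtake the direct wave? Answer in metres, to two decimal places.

θ_c = arcsin(1708/4186) = 24.08°, so cos θ_c = 0.9130 and tᵢ = 2h cos θ_c/V₁ = 0.0232 s.
At crossover x/V₁ = x/V₂ + tᵢ ⇒ x = tᵢ/(1/V₁ − 1/V₂) = 0.02320/(5.8548e-04 − 2.3889e-04) = 66.93 m.

66.93 m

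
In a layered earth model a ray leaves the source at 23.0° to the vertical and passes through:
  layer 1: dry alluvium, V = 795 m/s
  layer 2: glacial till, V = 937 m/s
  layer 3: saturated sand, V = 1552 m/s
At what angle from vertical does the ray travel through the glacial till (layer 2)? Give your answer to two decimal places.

27.42°

Ray parameter p = sin 23.0° / 795 = 4.9149e-04 s/m.
sin θ_2 = p·V_2 = 4.9149e-04 × 937 = 0.4605.
θ_2 = arcsin 0.4605 = 27.42°.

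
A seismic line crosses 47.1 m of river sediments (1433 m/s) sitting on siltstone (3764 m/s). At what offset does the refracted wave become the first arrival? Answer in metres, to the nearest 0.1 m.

140.7 m

x_cross = 2h·√((V₂+V₁)/(V₂−V₁)).
(V₂+V₁)/(V₂−V₁) = (3764+1433)/(3764−1433) = 2.2295; √ = 1.4932.
x_cross = 2·47.1·1.4932 = 140.66 m.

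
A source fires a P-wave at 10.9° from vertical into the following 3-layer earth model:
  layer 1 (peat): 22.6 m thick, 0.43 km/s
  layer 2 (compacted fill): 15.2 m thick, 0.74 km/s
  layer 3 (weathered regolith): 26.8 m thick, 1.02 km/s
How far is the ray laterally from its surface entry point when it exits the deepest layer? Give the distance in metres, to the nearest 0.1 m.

Ray parameter p = sin 10.9° / 0.43 km/s = 4.3976e-01 s/km.
Layer 1: θ = 10.90°; offset = 22.6·tan 10.90° = 4.352 m.
Layer 2: sin θ = p·0.74 = 0.3254 → θ = 18.99°; offset = 15.2·tan 18.99° = 5.231 m.
Layer 3: sin θ = p·1.02 = 0.4486 → θ = 26.65°; offset = 26.8·tan 26.65° = 13.450 m.
Σ offsets = 23.033 m.

23.0 m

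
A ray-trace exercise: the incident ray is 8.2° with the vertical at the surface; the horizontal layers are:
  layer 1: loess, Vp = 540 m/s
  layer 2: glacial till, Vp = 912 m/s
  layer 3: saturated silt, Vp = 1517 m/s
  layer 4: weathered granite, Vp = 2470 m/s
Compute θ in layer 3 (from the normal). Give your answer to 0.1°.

Ray parameter p = sin 8.2° / 540 = 2.6413e-04 s/m.
sin θ_3 = p·V_3 = 2.6413e-04 × 1517 = 0.4007.
θ_3 = 23.62° from the vertical.

23.6°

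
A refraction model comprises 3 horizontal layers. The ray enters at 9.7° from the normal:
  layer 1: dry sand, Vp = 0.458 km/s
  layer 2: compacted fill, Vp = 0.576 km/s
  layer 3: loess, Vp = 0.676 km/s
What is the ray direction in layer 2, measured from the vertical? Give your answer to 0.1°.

12.2°

Snell's law across each interface conserves sin θ / V, so sin θ_2 = V_2·sin θ₁/V₁.
sin θ_2 = 0.576 × sin 9.7° / 0.458 = 0.2119.
θ_2 = arcsin 0.2119 = 12.23°.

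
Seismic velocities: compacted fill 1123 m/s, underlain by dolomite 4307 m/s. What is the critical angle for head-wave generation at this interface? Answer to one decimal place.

15.1°

Critical incidence: sin θ_c = V₁/V₂ = 1123/4307 = 0.2607.
θ_c = arcsin 0.2607 = 15.11°.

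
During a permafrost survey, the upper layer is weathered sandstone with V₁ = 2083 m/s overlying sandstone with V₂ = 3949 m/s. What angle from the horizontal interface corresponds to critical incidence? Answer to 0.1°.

Critical incidence: sin θ_c = V₁/V₂ = 2083/3949 = 0.5275.
θ_c = arcsin 0.5275 = 31.84°.
Measured from the interface: 90° − 31.84° = 58.16°.

58.2°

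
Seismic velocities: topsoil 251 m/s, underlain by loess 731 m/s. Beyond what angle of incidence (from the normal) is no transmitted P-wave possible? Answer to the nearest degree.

At critical incidence the refracted ray runs along the interface (θ₂ = 90°), so sin θ_c = V₁/V₂.
θ_c = arcsin(251/731) = arcsin 0.3434 = 20.08°.

20°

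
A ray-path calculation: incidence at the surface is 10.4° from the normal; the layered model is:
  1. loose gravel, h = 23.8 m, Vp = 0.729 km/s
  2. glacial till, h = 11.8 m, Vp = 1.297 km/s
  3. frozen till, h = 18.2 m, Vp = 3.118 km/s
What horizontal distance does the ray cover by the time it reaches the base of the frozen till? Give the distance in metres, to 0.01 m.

Apply Snell's law at each interface; in layer i the horizontal offset is hᵢ·tan θᵢ.
Layer 1: θ = 10.40°; offset = 23.8·tan 10.40° = 4.3681 m.
Layer 2: sin θ = 1.297·sin 10.4°/0.729 = 0.3212, θ = 18.73°; offset = 11.8·tan 18.73° = 4.0018 m.
Layer 3: sin θ = 3.118·sin 10.4°/0.729 = 0.7721, θ = 50.54°; offset = 18.2·tan 50.54° = 22.1118 m.
Σ offsets = 30.4818 m.

30.48 m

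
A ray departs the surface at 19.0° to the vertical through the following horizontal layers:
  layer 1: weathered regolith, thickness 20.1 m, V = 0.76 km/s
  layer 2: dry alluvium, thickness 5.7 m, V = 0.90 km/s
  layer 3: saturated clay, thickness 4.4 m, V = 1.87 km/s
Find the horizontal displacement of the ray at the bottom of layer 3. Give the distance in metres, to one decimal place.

15.2 m

p = sin θ₁/V₁ = sin 19.0°/0.76 = 4.2838e-01 s/km is conserved through the stack.
Layer 1: θ = 19.00°; offset = 20.1·tan 19.00° = 6.921 m.
Layer 2: sin θ = p·0.90 = 0.3855 → θ = 22.68°; offset = 5.7·tan 22.68° = 2.382 m.
Layer 3: sin θ = p·1.87 = 0.8011 → θ = 53.23°; offset = 4.4·tan 53.23° = 5.889 m.
Σ offsets = 15.191 m.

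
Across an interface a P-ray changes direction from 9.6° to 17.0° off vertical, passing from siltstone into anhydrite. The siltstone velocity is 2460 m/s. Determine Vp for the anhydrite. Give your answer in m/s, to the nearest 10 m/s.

Snell's law: sin 9.6°/V₁ = sin 17.0°/V₂.
V₂ = V₁·sin 17.0°/sin 9.6° = 2460 × 1.7532 = 4312.76 m/s.

4310 m/s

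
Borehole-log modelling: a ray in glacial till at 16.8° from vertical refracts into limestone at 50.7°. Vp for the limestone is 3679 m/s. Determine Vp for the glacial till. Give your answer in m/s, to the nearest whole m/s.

Snell's law: sin 16.8°/V₁ = sin 50.7°/V₂.
V₁ = V₂·sin 16.8°/sin 50.7° = 3679 × 0.3735 = 1374.12 m/s.

1374 m/s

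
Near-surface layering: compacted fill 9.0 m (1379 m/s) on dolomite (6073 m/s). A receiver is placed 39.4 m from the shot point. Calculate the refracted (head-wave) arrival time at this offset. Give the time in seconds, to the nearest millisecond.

θ_c = arcsin(V₁/V₂) = arcsin(1379/6073) = 13.12°, cos θ_c = 0.9739.
Intercept time tᵢ = 2h cos θ_c / V₁ = 2·9.0·0.9739/1379 = 0.01271 s.
t = x/V₂ + tᵢ = 39.4/6073 + 0.01271 = 0.01920 s.

0.019 s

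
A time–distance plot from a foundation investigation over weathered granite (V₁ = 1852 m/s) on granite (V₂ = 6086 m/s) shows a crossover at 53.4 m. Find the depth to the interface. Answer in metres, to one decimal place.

x_cross = 2h·√((V₂+V₁)/(V₂−V₁)) → h = x_cross / (2·√((V₂+V₁)/(V₂−V₁))).
√((V₂+V₁)/(V₂−V₁)) = √((6086+1852)/(6086−1852)) = 1.3692.
h = 53.4 / (2·1.3692) = 19.50 m.

19.5 m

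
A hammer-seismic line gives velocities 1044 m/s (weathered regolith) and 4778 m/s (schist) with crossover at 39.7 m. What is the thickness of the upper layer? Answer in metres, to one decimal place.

h = (x_cross/2)·√((V₂−V₁)/(V₂+V₁)).
(V₂−V₁)/(V₂+V₁) = (4778−1044)/(4778+1044) = 0.6414; √ = 0.8008.
h = (39.7/2)·0.8008 = 15.90 m.

15.9 m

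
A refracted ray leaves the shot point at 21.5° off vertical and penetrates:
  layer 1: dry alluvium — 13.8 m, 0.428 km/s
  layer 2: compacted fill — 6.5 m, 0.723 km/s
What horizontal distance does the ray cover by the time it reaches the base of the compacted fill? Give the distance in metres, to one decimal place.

Apply Snell's law at each interface; in layer i the horizontal offset is hᵢ·tan θᵢ.
Layer 1: θ = 21.50°; offset = 13.8·tan 21.50° = 5.436 m.
Layer 2: sin θ = 0.723·sin 21.5°/0.428 = 0.6191, θ = 38.25°; offset = 6.5·tan 38.25° = 5.124 m.
Total horizontal offset = 10.560 m.

10.6 m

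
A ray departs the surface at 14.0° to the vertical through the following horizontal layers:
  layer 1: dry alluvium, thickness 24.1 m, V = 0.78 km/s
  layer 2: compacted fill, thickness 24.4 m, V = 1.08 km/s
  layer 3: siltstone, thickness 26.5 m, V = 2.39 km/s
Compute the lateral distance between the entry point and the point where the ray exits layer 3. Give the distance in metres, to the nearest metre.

Apply Snell's law at each interface; in layer i the horizontal offset is hᵢ·tan θᵢ.
Layer 1: θ = 14.00°; offset = 24.1·tan 14.00° = 6.009 m.
Layer 2: sin θ = 1.08·sin 14.0°/0.78 = 0.3350, θ = 19.57°; offset = 24.4·tan 19.57° = 8.674 m.
Layer 3: sin θ = 2.39·sin 14.0°/0.78 = 0.7413, θ = 47.84°; offset = 26.5·tan 47.84° = 29.266 m.
Summing the layer offsets gives 43.950 m.

44 m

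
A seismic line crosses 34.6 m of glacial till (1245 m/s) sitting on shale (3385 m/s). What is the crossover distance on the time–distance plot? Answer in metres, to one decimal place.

x_cross = 2h·√((V₂+V₁)/(V₂−V₁)).
(V₂+V₁)/(V₂−V₁) = (3385+1245)/(3385−1245) = 2.1636; √ = 1.4709.
x_cross = 2·34.6·1.4709 = 101.79 m.

101.8 m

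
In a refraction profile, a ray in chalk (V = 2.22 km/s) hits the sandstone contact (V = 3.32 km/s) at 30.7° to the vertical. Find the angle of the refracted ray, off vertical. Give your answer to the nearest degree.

sin θ₁/V₁ = sin θ₂/V₂ ⇒ sin θ₂ = 3.32·sin 30.7°/2.22 = 3.32·0.5105/2.22 = 0.7635.
θ₂ = sin⁻¹(0.7635) = 49.78° (from vertical).

50°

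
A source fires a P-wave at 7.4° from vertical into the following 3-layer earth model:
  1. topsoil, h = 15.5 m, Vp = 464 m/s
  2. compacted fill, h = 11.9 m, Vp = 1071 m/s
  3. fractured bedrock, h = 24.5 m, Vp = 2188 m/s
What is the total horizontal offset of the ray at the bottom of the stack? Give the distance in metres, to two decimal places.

24.45 m

Apply Snell's law at each interface; in layer i the horizontal offset is hᵢ·tan θᵢ.
Layer 1: θ = 7.40°; offset = 15.5·tan 7.40° = 2.0131 m.
Layer 2: sin θ = 1071·sin 7.4°/464 = 0.2973, θ = 17.29°; offset = 11.9·tan 17.29° = 3.7052 m.
Layer 3: sin θ = 2188·sin 7.4°/464 = 0.6073, θ = 37.40°; offset = 24.5·tan 37.40° = 18.7298 m.
Total horizontal offset = 24.4481 m.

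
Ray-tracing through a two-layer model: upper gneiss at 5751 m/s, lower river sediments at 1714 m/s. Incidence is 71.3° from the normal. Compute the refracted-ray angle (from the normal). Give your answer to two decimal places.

sin θ₁/V₁ = sin θ₂/V₂ ⇒ sin θ₂ = 1714·sin 71.3°/5751 = 1714·0.9472/5751 = 0.2823.
θ₂ = arcsin 0.2823 = 16.40° from the normal.

16.40°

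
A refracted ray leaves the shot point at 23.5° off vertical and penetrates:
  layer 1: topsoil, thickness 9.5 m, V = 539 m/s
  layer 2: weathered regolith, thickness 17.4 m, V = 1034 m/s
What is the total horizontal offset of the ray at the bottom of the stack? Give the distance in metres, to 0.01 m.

24.80 m

Ray parameter p = sin 23.5° / 539 m/s = 7.3979e-04 s/m.
Layer 1: θ = 23.50°; offset = 9.5·tan 23.50° = 4.1307 m.
Layer 2: sin θ = p·1034 = 0.7649 → θ = 49.90°; offset = 17.4·tan 49.90° = 20.6648 m.
Total horizontal offset = 24.7956 m.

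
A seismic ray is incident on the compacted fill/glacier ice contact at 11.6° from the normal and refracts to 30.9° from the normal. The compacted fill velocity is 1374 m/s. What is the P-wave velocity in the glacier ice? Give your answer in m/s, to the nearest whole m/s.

sin 11.6° = 0.2011; sin 30.9° = 0.5135.
V₂ = V₁·(sin θ₂/sin θ₁) = 1374·(0.5135/0.2011) = 3509.12 m/s.

3509 m/s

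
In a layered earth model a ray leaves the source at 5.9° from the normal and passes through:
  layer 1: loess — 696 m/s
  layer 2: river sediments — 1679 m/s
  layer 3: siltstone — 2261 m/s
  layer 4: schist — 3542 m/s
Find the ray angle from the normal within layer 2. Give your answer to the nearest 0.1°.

Snell's law across each interface conserves sin θ / V, so sin θ_2 = V_2·sin θ₁/V₁.
sin θ_2 = 1679 × sin 5.9° / 696 = 0.2480.
θ_2 = 14.36° from the vertical.

14.4°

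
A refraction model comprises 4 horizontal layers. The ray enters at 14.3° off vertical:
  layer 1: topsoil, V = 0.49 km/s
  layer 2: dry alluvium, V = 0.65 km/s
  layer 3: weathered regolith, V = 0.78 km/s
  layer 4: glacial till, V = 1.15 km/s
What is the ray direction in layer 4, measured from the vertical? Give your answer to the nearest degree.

35°

Ray parameter p = sin 14.3° / 0.49 = 5.0408e-01 s/km.
sin θ_4 = p·V_4 = 5.0408e-01 × 1.15 = 0.5797.
θ_4 = arcsin 0.5797 = 35.43°.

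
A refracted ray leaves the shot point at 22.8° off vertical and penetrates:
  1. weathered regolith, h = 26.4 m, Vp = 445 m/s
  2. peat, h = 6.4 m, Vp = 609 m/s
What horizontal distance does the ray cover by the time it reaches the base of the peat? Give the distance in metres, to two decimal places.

15.10 m

Apply Snell's law at each interface; in layer i the horizontal offset is hᵢ·tan θᵢ.
Layer 1: θ = 22.80°; offset = 26.4·tan 22.80° = 11.0975 m.
Layer 2: sin θ = 609·sin 22.8°/445 = 0.5303, θ = 32.03°; offset = 6.4·tan 32.03° = 4.0035 m.
Total horizontal offset = 15.1010 m.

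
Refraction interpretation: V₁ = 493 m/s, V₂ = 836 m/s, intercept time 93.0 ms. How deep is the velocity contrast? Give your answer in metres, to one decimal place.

28.4 m

h = tᵢ·V₁·V₂ / (2·√(V₂²−V₁²)).
√(V₂²−V₁²) = √(836² − 493²) = 675.2 m/s.
h = 0.093 s × 493 × 836 / (2 × 675.2) = 28.39 m.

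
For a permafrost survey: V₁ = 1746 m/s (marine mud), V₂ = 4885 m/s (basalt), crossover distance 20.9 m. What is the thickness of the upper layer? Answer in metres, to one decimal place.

7.2 m

h = (x_cross/2)·√((V₂−V₁)/(V₂+V₁)).
(V₂−V₁)/(V₂+V₁) = (4885−1746)/(4885+1746) = 0.4734; √ = 0.6880.
h = (20.9/2)·0.6880 = 7.19 m.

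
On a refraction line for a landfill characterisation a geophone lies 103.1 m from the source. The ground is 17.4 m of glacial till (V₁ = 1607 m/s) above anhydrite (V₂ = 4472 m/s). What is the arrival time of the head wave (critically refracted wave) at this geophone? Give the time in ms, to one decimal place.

43.3 ms

θ_c = arcsin(V₁/V₂) = arcsin(1607/4472) = 21.06°, cos θ_c = 0.9332.
Intercept time tᵢ = 2h cos θ_c / V₁ = 2·17.4·0.9332/1607 = 0.02021 s.
t = x/V₂ + tᵢ = 103.1/4472 + 0.02021 = 0.04326 s.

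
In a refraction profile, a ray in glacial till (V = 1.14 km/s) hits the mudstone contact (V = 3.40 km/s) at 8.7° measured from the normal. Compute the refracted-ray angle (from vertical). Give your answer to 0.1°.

26.8°

Snell's law: sin θ₂ = (V₂/V₁)·sin θ₁ = (3.40/1.14)·sin 8.7° = 0.4511.
θ₂ = sin⁻¹(0.4511) = 26.82° (from vertical).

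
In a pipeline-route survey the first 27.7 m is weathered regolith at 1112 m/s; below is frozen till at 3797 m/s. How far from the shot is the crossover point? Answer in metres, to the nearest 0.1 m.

x_cross = 2h·√((V₂+V₁)/(V₂−V₁)).
(V₂+V₁)/(V₂−V₁) = (3797+1112)/(3797−1112) = 1.8283; √ = 1.3521.
x_cross = 2·27.7·1.3521 = 74.91 m.

74.9 m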